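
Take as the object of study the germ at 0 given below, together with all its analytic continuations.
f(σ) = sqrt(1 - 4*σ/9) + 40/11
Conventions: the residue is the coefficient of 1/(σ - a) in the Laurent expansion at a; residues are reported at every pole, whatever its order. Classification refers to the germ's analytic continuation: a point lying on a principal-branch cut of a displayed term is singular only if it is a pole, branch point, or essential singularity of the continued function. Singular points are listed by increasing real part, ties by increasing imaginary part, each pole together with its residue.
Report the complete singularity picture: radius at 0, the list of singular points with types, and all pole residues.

Radius of convergence at 0: 9/4.
At 9/4: an algebraic (square-root) branch point.

Branch term (1)*sqrt(1 - σ/(9/4)): its argument vanishes at σ = 9/4, a square-root branch point, modulus 9/4.
The radius of convergence is the smallest modulus among the singular points: 9/4.


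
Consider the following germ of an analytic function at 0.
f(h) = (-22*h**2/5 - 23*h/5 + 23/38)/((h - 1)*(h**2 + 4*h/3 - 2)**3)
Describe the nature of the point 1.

The point is a pole of order 1.

The denominator factor h - 1 vanishes at 1 and appears to the power 1; the numerator there equals -319/38, nonzero, and no other factor vanishes.
Hence a pole whose order is the multiplicity, 1.


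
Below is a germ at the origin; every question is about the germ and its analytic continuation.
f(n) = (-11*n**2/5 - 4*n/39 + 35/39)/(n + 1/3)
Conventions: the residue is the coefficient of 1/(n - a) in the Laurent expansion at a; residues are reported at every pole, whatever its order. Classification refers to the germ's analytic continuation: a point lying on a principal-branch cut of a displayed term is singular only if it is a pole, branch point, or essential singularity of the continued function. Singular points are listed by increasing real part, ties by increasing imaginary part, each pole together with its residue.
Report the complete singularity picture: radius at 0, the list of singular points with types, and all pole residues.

Radius of convergence at 0: 1/3.
At -1/3: a pole of order 1; residue 134/195.

Denominator factor (n + 1/3): pole of order 1 at -1/3, modulus 1/3.
The radius of convergence is the smallest modulus among the singular points: 1/3.
At the order-1 pole -1/3 set g(n) = (n - (-1/3))*f(n) = -11*n**2/5 - 4*n/39 + 35/39.
Simple pole: residue = g(a) at a = -1/3, which is 134/195.


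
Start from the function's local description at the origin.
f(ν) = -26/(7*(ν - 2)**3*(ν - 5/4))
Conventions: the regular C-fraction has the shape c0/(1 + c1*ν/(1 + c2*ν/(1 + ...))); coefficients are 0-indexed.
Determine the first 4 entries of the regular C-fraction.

The regular C-fraction coefficients are [-13/35, -23/10, 39/46, -427/897].

Taylor coefficients (expand at 0): a_0 = -13/35, a_1 = -299/350, a_2 = -2171/1750, a_3 = -25493/17500.
c0 = a_0 = -13/35. Peel one level at a time: if S = 1 + c*ν/S' with S'(0) = 1, then c is the ν-coefficient of S and S' = c*ν/(S - 1).
S_1 = c0/f = 1 + (-23/10)*ν + (39/20)*ν^2 + ...; c1 = -23/10.
S_2 = c1*ν/(S_1 - 1) = 1 + (39/46)*ν + (427/1058)*ν^2 + ...; c2 = 39/46.
S_3 = c2*ν/(S_2 - 1) = 1 + (-427/897)*ν + ...; c3 = -427/897.


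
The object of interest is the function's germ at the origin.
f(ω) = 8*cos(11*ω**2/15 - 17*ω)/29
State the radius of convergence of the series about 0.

The radius of convergence is infinite.

The factor cos(11*ω**2/15 - 17*ω) is entire and contributes no finite singular point.
The polynomial part has no poles.
No finite singular points: the Taylor series at 0 converges everywhere.


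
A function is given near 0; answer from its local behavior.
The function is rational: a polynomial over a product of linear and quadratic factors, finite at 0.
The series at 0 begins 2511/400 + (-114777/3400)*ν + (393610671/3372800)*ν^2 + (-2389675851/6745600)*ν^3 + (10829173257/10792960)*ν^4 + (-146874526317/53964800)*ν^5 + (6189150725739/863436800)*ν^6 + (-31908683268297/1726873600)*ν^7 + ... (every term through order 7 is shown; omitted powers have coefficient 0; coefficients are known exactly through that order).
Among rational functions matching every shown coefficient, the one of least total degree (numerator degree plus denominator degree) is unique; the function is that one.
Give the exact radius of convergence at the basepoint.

No rational of total degree below 4 reproduces all 8 coefficients; solving the [2/2] Pade equations on them gives f(ν) = (-21*ν**2/31 - 37*ν/34 + 31/25)/(ν + 4/9)**2, whose expansion matches every shown term.
Denominator factor (ν + 4/9)^2: pole of order 2 at -4/9, modulus 4/9.
The radius of convergence is the smallest modulus among the singular points: 4/9.

The radius of convergence is 4/9.


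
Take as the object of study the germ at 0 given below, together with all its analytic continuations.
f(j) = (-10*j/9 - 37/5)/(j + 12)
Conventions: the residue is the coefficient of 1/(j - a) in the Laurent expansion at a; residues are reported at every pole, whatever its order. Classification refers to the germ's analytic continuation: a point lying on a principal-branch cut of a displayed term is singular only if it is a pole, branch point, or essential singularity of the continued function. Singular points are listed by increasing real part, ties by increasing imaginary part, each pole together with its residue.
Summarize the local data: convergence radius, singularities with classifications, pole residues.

Radius of convergence at 0: 12.
At -12: a pole of order 1; residue 89/15.

Denominator factor (j + 12): pole of order 1 at -12, modulus 12.
The radius of convergence is the smallest modulus among the singular points: 12.
At the order-1 pole -12 set g(j) = (j - (-12))*f(j) = -10*j/9 - 37/5.
Simple pole: residue = g(a) at a = -12, which is 89/15.


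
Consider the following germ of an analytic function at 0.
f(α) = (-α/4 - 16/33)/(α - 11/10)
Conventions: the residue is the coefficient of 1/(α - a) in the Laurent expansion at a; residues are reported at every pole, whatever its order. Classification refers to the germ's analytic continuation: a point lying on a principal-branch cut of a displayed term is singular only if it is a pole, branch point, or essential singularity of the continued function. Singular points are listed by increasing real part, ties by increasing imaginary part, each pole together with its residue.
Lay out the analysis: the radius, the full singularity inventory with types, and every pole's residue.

Denominator factor (α - 11/10): pole of order 1 at 11/10, modulus 11/10.
The radius of convergence is the smallest modulus among the singular points: 11/10.
At the order-1 pole 11/10 set g(α) = (α - (11/10))*f(α) = -α/4 - 16/33.
Simple pole: residue = g(a) at a = 11/10, which is -1003/1320.

Radius of convergence at 0: 11/10.
At 11/10: a pole of order 1; residue -1003/1320.


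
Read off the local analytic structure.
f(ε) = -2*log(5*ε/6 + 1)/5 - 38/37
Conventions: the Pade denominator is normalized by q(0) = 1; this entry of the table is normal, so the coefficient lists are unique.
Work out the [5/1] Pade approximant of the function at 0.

Taylor coefficients needed (expand at 0): a_0 = -38/37, a_1 = -1/3, a_2 = 5/36, a_3 = -25/324, a_4 = 125/2592, a_5 = -125/3888, a_6 = 3125/139968.
Write the denominator as Q(ε) = 1 + q1*ε. Requiring Q*f - P = O(ε^7) with deg P <= 5 kills the coefficients of ε^6..ε^6 in Q*f:
  ε^6: a_6 + q1*a_5 = 0, i.e. 3125/139968 + (-125/3888)*q1 = 0.
Solving this linear system: q1 = 25/36.
The numerator is Q*f truncated at degree 5: P0 = a_0 = -38/37; P1 = a_1 + q1*a_0 = -697/666; P2 = a_2 + q1*a_1 = -5/54; P3 = a_3 + q1*a_2 = 25/1296; P4 = a_4 + q1*a_3 = -125/23328; P5 = a_5 + q1*a_4 = 125/93312.

The Pade approximant has numerator coefficients [-38/37, -697/666, -5/54, 25/1296, -125/23328, 125/93312]; denominator coefficients [1, 25/36].


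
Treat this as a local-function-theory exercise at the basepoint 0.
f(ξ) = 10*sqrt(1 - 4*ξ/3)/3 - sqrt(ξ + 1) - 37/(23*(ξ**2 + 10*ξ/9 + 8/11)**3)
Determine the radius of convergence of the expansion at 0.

Denominator factor (ξ**2 + 10*ξ/9 + 8/11)^3: discriminant -1492/891, complex-conjugate roots (-5/9) + ((1/99)*sqrt(4103))*i and (-5/9) - ((1/99)*sqrt(4103))*i; poles of order 3, moduli (2/11)*sqrt(22) and (2/11)*sqrt(22).
Branch term (-1)*sqrt(1 - ξ/(-1)): its argument vanishes at ξ = -1, a square-root branch point, modulus 1.
Branch term (10/3)*sqrt(1 - ξ/(3/4)): its argument vanishes at ξ = 3/4, a square-root branch point, modulus 3/4.
The radius of convergence is the smallest modulus among the singular points: 3/4.

The radius of convergence is 3/4.


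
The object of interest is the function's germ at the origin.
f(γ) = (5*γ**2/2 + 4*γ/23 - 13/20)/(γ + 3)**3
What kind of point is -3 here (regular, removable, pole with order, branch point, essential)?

The denominator factor γ + 3 vanishes at -3 and appears to the power 3; the numerator there equals 9811/460, nonzero, and no other factor vanishes.
Hence a pole whose order is the multiplicity, 3.

The point is a pole of order 3.


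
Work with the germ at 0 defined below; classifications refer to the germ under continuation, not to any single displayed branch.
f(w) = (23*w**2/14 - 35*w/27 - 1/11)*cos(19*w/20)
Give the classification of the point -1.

There is no denominator, hence no pole anywhere.
The factor cos(19*w/20) is entire.
So the germ continues analytically to -1.

The point is a regular point.


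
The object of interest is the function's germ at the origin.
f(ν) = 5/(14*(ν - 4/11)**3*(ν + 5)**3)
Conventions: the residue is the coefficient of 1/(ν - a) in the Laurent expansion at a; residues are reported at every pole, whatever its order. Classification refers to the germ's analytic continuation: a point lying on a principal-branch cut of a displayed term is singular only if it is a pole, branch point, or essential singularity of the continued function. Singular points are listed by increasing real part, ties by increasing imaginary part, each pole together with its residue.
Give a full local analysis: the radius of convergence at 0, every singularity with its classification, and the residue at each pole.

Radius of convergence at 0: 4/11.
At -5: a pole of order 3; residue -2415765/5004470093.
At 4/11: a pole of order 3; residue 2415765/5004470093.

Denominator factor (ν - 4/11)^3: pole of order 3 at 4/11, modulus 4/11.
Denominator factor (ν + 5)^3: pole of order 3 at -5, modulus 5.
The radius of convergence is the smallest modulus among the singular points: 4/11.
At the order-3 pole -5 set g(ν) = (ν - (-5))^3*f(ν) = 5/(14*(ν - 4/11)**3).
Order-3 pole: residue = g''(a)/2; g''(-5) = -4831530/5004470093, so the residue is -2415765/5004470093.
At the order-3 pole 4/11 set g(ν) = (ν - (4/11))^3*f(ν) = 5/(14*(ν + 5)**3).
Order-3 pole: residue = g''(a)/2; g''(4/11) = 4831530/5004470093, so the residue is 2415765/5004470093.
List the singular points by increasing real part (a conjugate pair: the negative imaginary part first).


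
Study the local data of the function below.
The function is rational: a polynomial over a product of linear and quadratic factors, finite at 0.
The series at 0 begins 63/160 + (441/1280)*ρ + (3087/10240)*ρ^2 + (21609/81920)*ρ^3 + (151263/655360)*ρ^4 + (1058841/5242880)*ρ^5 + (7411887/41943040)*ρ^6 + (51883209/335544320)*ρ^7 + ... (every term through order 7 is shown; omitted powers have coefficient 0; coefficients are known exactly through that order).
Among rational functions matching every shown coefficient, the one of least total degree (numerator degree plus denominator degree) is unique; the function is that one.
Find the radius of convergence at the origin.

The radius of convergence is 8/7.

No rational of total degree below 1 reproduces all 8 coefficients; solving the [0/1] Pade equations on them gives f(ρ) = -9/(20*(ρ - 8/7)), whose expansion matches every shown term.
Denominator factor (ρ - 8/7): pole of order 1 at 8/7, modulus 8/7.
The radius of convergence is the smallest modulus among the singular points: 8/7.


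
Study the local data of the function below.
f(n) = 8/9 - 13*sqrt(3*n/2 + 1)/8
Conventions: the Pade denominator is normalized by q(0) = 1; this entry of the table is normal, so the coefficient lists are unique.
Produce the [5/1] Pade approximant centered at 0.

The Pade approximant has numerator coefficients [-53/72, -131/64, -117/128, 351/2048, -1053/16384, 3159/131072]; denominator coefficients [1, 9/8].

Taylor coefficients needed (expand at 0): a_0 = -53/72, a_1 = -39/32, a_2 = 117/256, a_3 = -351/1024, a_4 = 5265/16384, a_5 = -22113/65536, a_6 = 199017/524288.
Write the denominator as Q(n) = 1 + q1*n. Requiring Q*f - P = O(n^7) with deg P <= 5 kills the coefficients of n^6..n^6 in Q*f:
  n^6: a_6 + q1*a_5 = 0, i.e. 199017/524288 + (-22113/65536)*q1 = 0.
Solving this linear system: q1 = 9/8.
The numerator is Q*f truncated at degree 5: P0 = a_0 = -53/72; P1 = a_1 + q1*a_0 = -131/64; P2 = a_2 + q1*a_1 = -117/128; P3 = a_3 + q1*a_2 = 351/2048; P4 = a_4 + q1*a_3 = -1053/16384; P5 = a_5 + q1*a_4 = 3159/131072.


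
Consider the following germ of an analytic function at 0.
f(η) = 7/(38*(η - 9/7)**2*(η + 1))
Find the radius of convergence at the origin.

Denominator factor (η - 9/7)^2: pole of order 2 at 9/7, modulus 9/7.
Denominator factor (η + 1): pole of order 1 at -1, modulus 1.
The radius of convergence is the smallest modulus among the singular points: 1.

The radius of convergence is 1.


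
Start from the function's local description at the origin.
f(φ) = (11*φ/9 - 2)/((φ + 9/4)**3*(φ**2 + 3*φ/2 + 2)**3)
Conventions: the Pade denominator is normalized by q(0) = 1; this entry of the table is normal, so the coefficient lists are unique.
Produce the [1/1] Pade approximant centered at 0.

Taylor coefficients needed (expand at 0): a_0 = -16/729, a_1 = 604/6561, a_2 = -44/243.
Write the denominator as Q(φ) = 1 + q1*φ. Requiring Q*f - P = O(φ^3) with deg P <= 1 kills the coefficients of φ^2..φ^2 in Q*f:
  φ^2: a_2 + q1*a_1 = 0, i.e. -44/243 + (604/6561)*q1 = 0.
Solving this linear system: q1 = 297/151.
The numerator is Q*f truncated at degree 1: P0 = a_0 = -16/729; P1 = a_1 + q1*a_0 = 48436/990711.

The Pade approximant has numerator coefficients [-16/729, 48436/990711]; denominator coefficients [1, 297/151].


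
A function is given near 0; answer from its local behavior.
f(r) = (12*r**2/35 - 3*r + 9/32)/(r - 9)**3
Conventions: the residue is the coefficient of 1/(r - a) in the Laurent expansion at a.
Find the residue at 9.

At the order-3 pole 9 set g(r) = (r - (9))^3*f(r) = 12*r**2/35 - 3*r + 9/32.
Order-3 pole: residue = g''(a)/2; g''(9) = 24/35, so the residue is 12/35.

The residue is 12/35.


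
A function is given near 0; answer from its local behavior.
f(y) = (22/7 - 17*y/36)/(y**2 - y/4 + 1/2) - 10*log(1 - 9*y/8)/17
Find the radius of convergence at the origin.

The radius of convergence is (1/2)*sqrt(2).

Denominator factor (y**2 - y/4 + 1/2): discriminant -31/16, complex-conjugate roots (1/8) + ((1/8)*sqrt(31))*i and (1/8) - ((1/8)*sqrt(31))*i; poles of order 1, moduli (1/2)*sqrt(2) and (1/2)*sqrt(2).
Branch term (-10/17)*log(1 - y/(8/9)): its argument vanishes at y = 8/9, a logarithmic branch point, modulus 8/9.
The radius of convergence is the smallest modulus among the singular points: (1/2)*sqrt(2).


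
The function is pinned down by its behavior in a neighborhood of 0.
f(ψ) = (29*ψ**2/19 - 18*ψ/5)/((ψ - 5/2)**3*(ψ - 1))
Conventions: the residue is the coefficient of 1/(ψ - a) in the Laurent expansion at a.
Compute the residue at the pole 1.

The residue is 1576/2565.

At the order-1 pole 1 set g(ψ) = (ψ - (1))*f(ψ) = (29*ψ**2/19 - 18*ψ/5)/(ψ - 5/2)**3.
Simple pole: residue = g(a) at a = 1, which is 1576/2565.


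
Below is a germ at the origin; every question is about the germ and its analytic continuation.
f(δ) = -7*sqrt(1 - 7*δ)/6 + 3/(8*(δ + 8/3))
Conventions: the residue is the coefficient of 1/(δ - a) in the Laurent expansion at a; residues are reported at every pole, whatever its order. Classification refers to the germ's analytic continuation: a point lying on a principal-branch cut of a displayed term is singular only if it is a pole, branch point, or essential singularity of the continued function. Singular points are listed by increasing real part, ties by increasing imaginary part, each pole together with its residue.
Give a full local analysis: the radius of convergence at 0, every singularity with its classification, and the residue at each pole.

Radius of convergence at 0: 1/7.
At -8/3: a pole of order 1; residue 3/8.
At 1/7: an algebraic (square-root) branch point.

Denominator factor (δ + 8/3): pole of order 1 at -8/3, modulus 8/3.
Branch term (-7/6)*sqrt(1 - δ/(1/7)): its argument vanishes at δ = 1/7, a square-root branch point, modulus 1/7.
The radius of convergence is the smallest modulus among the singular points: 1/7.
The branch term is analytic at -8/3 and contributes nothing to the residue; only the rational part matters.
At the order-1 pole -8/3 set g(δ) = (δ - (-8/3))*(rational part) = 3/8.
Simple pole: residue = g(a) at a = -8/3, which is 3/8.
List the singular points by increasing real part (a conjugate pair: the negative imaginary part first).


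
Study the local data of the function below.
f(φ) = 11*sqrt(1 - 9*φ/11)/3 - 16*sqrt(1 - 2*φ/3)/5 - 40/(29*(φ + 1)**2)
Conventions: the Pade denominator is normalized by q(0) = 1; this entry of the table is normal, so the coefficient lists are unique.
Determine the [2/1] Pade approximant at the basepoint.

Taylor coefficients needed (expand at 0): a_0 = -397/435, a_1 = 2023/870, a_2 = -490019/114840, a_3 = 41315407/7579440.
Write the denominator as Q(φ) = 1 + q1*φ. Requiring Q*f - P = O(φ^4) with deg P <= 2 kills the coefficients of φ^3..φ^3 in Q*f:
  φ^3: a_3 + q1*a_2 = 0, i.e. 41315407/7579440 + (-490019/114840)*q1 = 0.
Solving this linear system: q1 = 41315407/32341254.
The numerator is Q*f truncated at degree 2: P0 = a_0 = -397/435; P1 = a_1 + q1*a_0 = 8155480921/7034222745; P2 = a_2 + q1*a_1 = -72956483639/56273781960.

The Pade approximant has numerator coefficients [-397/435, 8155480921/7034222745, -72956483639/56273781960]; denominator coefficients [1, 41315407/32341254].


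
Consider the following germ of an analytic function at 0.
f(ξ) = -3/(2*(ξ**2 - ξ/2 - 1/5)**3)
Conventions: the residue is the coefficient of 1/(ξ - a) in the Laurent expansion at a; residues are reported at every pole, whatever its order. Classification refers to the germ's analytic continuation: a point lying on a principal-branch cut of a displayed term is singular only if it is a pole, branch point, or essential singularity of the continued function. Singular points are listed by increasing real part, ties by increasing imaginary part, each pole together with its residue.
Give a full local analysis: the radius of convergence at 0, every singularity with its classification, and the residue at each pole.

Radius of convergence at 0: -1/4 + (1/20)*sqrt(105).
At 1/4 - (1/20)*sqrt(105): a pole of order 3; residue (800/1029)*sqrt(105).
At 1/4 + (1/20)*sqrt(105): a pole of order 3; residue -(800/1029)*sqrt(105).

Denominator factor (ξ**2 - ξ/2 - 1/5)^3: discriminant 21/20, real irrational roots 1/4 + (1/20)*sqrt(105) and 1/4 - (1/20)*sqrt(105); poles of order 3, moduli 1/4 + (1/20)*sqrt(105) and -1/4 + (1/20)*sqrt(105).
The radius of convergence is the smallest modulus among the singular points: -1/4 + (1/20)*sqrt(105).
The factor ξ**2 - ξ/2 - 1/5 splits as (ξ - a)(ξ - a') with a = 1/4 - (1/20)*sqrt(105), a' = 1/4 + (1/20)*sqrt(105). At the order-3 pole a set g(ξ) = (ξ - a)^3*f(ξ) = [-3/2] / (ξ - a')^3.
Order-3 pole: residue = g''(a)/2; g''(1/4 - (1/20)*sqrt(105)) = (1600/1029)*sqrt(105), so the residue is (800/1029)*sqrt(105).
The factor ξ**2 - ξ/2 - 1/5 splits as (ξ - a)(ξ - a') with a = 1/4 + (1/20)*sqrt(105), a' = 1/4 - (1/20)*sqrt(105). At the order-3 pole a set g(ξ) = (ξ - a)^3*f(ξ) = [-3/2] / (ξ - a')^3.
Order-3 pole: residue = g''(a)/2; g''(1/4 + (1/20)*sqrt(105)) = -(1600/1029)*sqrt(105), so the residue is -(800/1029)*sqrt(105).
List the singular points by increasing real part (a conjugate pair: the negative imaginary part first).


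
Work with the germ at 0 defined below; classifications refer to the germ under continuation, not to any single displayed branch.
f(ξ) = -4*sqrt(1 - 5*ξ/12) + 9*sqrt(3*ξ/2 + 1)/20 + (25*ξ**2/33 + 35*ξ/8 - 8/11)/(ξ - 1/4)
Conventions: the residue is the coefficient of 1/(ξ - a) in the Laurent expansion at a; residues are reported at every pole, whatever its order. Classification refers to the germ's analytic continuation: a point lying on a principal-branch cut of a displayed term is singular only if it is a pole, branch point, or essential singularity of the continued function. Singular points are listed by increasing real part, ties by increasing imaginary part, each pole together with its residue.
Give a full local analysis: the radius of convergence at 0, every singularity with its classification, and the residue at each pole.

Denominator factor (ξ - 1/4): pole of order 1 at 1/4, modulus 1/4.
Branch term (-4)*sqrt(1 - ξ/(12/5)): its argument vanishes at ξ = 12/5, a square-root branch point, modulus 12/5.
Branch term (9/20)*sqrt(1 - ξ/(-2/3)): its argument vanishes at ξ = -2/3, a square-root branch point, modulus 2/3.
The radius of convergence is the smallest modulus among the singular points: 1/4.
The branch terms are analytic at 1/4 and contribute nothing to the residue; only the rational part matters.
At the order-1 pole 1/4 set g(ξ) = (ξ - (1/4))*(rational part) = 25*ξ**2/33 + 35*ξ/8 - 8/11.
Simple pole: residue = g(a) at a = 1/4, which is 437/1056.
List the singular points by increasing real part (a conjugate pair: the negative imaginary part first).

Radius of convergence at 0: 1/4.
At -2/3: an algebraic (square-root) branch point.
At 1/4: a pole of order 1; residue 437/1056.
At 12/5: an algebraic (square-root) branch point.


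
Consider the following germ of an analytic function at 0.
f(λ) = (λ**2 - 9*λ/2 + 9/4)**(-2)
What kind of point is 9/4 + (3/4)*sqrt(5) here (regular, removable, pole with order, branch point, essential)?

The point is a pole of order 2.

The denominator factor λ**2 - 9*λ/2 + 9/4 vanishes at 9/4 + (3/4)*sqrt(5) and appears to the power 2; the numerator there equals 1, nonzero, and no other factor vanishes.
Hence a pole whose order is the multiplicity, 2.


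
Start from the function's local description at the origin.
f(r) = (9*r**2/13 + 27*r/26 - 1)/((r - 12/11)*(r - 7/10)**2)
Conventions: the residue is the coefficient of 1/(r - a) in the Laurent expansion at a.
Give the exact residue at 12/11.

At the order-1 pole 12/11 set g(r) = (r - (12/11))*f(r) = (9*r**2/13 + 27*r/26 - 1)/(r - 7/10)**2.
Simple pole: residue = g(a) at a = 12/11, which is 3500/559.

The residue is 3500/559.


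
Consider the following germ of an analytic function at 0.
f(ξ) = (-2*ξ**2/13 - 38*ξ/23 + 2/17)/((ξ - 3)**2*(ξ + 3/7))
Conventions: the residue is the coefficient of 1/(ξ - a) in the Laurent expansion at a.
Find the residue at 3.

At the order-2 pole 3 set g(ξ) = (ξ - (3))^2*f(ξ) = (-2*ξ**2/13 - 38*ξ/23 + 2/17)/(ξ + 3/7).
Order-2 pole: residue = g'(a); g'(3) = -324527/1463904, so the residue is -324527/1463904.

The residue is -324527/1463904.


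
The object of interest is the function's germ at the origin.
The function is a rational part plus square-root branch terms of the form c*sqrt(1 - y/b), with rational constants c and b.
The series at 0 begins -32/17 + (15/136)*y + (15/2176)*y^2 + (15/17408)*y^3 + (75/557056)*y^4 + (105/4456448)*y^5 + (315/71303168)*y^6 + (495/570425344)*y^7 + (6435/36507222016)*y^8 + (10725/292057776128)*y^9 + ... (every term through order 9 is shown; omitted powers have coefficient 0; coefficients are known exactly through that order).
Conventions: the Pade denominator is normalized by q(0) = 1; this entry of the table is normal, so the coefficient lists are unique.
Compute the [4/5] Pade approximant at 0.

The Pade approximant has numerator coefficients [-32/17, 2657/2584, -31611/165376, 18235/1323008, -6415/21168128]; denominator coefficients [1, -593/1216, 1491/19456, -1295/311296, 115/2490368, 15/79691776].

Taylor coefficients needed (read off): a_0 = -32/17, a_1 = 15/136, a_2 = 15/2176, a_3 = 15/17408, a_4 = 75/557056, a_5 = 105/4456448, a_6 = 315/71303168, a_7 = 495/570425344, a_8 = 6435/36507222016, a_9 = 10725/292057776128.
Write the denominator as Q(y) = 1 + q1*y + q2*y^2 + q3*y^3 + q4*y^4 + q5*y^5. Requiring Q*f - P = O(y^10) with deg P <= 4 kills the coefficients of y^5..y^9 in Q*f:
  y^5: a_5 + q1*a_4 + q2*a_3 + q3*a_2 + q4*a_1 + q5*a_0 = 0, i.e. 105/4456448 + (75/557056)*q1 + (15/17408)*q2 + (15/2176)*q3 + (15/136)*q4 + (-32/17)*q5 = 0.
  y^6: a_6 + q1*a_5 + q2*a_4 + q3*a_3 + q4*a_2 + q5*a_1 = 0, i.e. 315/71303168 + (105/4456448)*q1 + (75/557056)*q2 + (15/17408)*q3 + (15/2176)*q4 + (15/136)*q5 = 0.
  y^7: a_7 + q1*a_6 + q2*a_5 + q3*a_4 + q4*a_3 + q5*a_2 = 0, i.e. 495/570425344 + (315/71303168)*q1 + (105/4456448)*q2 + (75/557056)*q3 + (15/17408)*q4 + (15/2176)*q5 = 0.
  y^8: a_8 + q1*a_7 + q2*a_6 + q3*a_5 + q4*a_4 + q5*a_3 = 0, i.e. 6435/36507222016 + (495/570425344)*q1 + (315/71303168)*q2 + (105/4456448)*q3 + (75/557056)*q4 + (15/17408)*q5 = 0.
  y^9: a_9 + q1*a_8 + q2*a_7 + q3*a_6 + q4*a_5 + q5*a_4 = 0, i.e. 10725/292057776128 + (6435/36507222016)*q1 + (495/570425344)*q2 + (315/71303168)*q3 + (105/4456448)*q4 + (75/557056)*q5 = 0.
Solving this linear system: q1 = -593/1216, q2 = 1491/19456, q3 = -1295/311296, q4 = 115/2490368, q5 = 15/79691776.
The numerator is Q*f truncated at degree 4: P0 = a_0 = -32/17; P1 = a_1 + q1*a_0 = 2657/2584; P2 = a_2 + q1*a_1 + q2*a_0 = -31611/165376; P3 = a_3 + q1*a_2 + q2*a_1 + q3*a_0 = 18235/1323008; P4 = a_4 + q1*a_3 + q2*a_2 + q3*a_1 + q4*a_0 = -6415/21168128.


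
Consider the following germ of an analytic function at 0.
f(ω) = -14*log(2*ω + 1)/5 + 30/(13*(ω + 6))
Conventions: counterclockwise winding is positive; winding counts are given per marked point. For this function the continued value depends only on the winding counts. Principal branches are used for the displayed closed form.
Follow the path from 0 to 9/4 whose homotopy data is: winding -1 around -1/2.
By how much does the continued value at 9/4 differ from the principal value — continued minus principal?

Continued minus principal equals (28/5)*pi*i.

The rational part is single-valued and drops out of the difference; each branch term changes only by its own monodromy.
(-14/5)*log(1 - ω/(-1/2)): each positive loop around -1/2 adds 2*pi*i to the log, so winding -1 contributes (-14/5)*(-1)*2*pi*i = (28/5)*pi*i.
Summing the contributions at ω = 9/4 gives (28/5)*pi*i.


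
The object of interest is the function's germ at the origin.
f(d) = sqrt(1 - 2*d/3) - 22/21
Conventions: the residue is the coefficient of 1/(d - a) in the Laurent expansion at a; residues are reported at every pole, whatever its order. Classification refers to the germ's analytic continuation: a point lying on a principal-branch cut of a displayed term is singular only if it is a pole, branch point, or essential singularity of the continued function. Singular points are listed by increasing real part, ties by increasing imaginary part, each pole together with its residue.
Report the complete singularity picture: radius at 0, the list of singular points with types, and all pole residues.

Branch term (1)*sqrt(1 - d/(3/2)): its argument vanishes at d = 3/2, a square-root branch point, modulus 3/2.
The radius of convergence is the smallest modulus among the singular points: 3/2.

Radius of convergence at 0: 3/2.
At 3/2: an algebraic (square-root) branch point.


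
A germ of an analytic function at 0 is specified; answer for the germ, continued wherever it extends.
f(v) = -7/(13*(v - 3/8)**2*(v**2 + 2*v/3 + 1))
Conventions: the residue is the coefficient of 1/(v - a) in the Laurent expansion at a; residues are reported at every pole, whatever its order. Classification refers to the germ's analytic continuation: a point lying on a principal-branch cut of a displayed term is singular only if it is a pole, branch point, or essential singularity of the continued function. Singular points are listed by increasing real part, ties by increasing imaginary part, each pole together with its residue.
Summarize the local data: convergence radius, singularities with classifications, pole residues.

Radius of convergence at 0: 3/8.
At (-1/3) - ((2/3)*sqrt(2))*i: a pole of order 1; residue (-60928/308919) + ((12488/308919)*sqrt(2))*i.
At (-1/3) + ((2/3)*sqrt(2))*i: a pole of order 1; residue (-60928/308919) - ((12488/308919)*sqrt(2))*i.
At 3/8: a pole of order 2; residue 121856/308919.


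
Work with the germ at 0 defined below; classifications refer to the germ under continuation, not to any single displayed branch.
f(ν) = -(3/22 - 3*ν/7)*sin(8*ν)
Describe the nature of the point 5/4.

The point is a regular point.

There is no denominator, hence no pole anywhere.
The factor -sin(8*ν) is entire.
So the germ continues analytically to 5/4.


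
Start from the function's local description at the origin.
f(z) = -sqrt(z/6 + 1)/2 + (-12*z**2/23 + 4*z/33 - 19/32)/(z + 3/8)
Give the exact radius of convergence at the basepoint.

Denominator factor (z + 3/8): pole of order 1 at -3/8, modulus 3/8.
Branch term (-1/2)*sqrt(1 - z/(-6)): its argument vanishes at z = -6, a square-root branch point, modulus 6.
The radius of convergence is the smallest modulus among the singular points: 3/8.

The radius of convergence is 3/8.


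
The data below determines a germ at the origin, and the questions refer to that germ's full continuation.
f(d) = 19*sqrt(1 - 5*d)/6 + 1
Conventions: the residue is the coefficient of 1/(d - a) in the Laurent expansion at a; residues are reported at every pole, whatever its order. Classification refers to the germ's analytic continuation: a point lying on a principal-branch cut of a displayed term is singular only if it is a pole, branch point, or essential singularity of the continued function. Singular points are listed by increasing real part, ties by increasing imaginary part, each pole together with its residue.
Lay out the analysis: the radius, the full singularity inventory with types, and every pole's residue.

Branch term (19/6)*sqrt(1 - d/(1/5)): its argument vanishes at d = 1/5, a square-root branch point, modulus 1/5.
The radius of convergence is the smallest modulus among the singular points: 1/5.

Radius of convergence at 0: 1/5.
At 1/5: an algebraic (square-root) branch point.


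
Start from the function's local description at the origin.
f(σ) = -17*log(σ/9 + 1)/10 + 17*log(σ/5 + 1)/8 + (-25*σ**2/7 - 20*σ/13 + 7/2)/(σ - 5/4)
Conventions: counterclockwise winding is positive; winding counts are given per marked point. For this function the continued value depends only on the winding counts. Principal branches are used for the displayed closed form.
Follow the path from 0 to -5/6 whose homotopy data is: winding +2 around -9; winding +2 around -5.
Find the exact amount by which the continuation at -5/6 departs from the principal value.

Continued minus principal equals (17/10)*pi*i.

The rational part is single-valued and drops out of the difference; each branch term changes only by its own monodromy.
(17/8)*log(1 - σ/(-5)): each positive loop around -5 adds 2*pi*i to the log, so winding +2 contributes (17/8)*(2)*2*pi*i = (17/2)*pi*i.
(-17/10)*log(1 - σ/(-9)): each positive loop around -9 adds 2*pi*i to the log, so winding +2 contributes (-17/10)*(2)*2*pi*i = -(34/5)*pi*i.
Summing the contributions at σ = -5/6 gives (17/10)*pi*i.


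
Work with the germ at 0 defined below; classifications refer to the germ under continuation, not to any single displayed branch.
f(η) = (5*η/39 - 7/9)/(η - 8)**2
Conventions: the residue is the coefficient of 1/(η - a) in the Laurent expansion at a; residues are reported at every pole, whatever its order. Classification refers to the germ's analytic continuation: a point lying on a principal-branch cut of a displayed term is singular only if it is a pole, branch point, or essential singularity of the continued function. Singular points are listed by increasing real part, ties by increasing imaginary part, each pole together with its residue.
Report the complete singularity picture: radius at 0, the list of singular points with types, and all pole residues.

Denominator factor (η - 8)^2: pole of order 2 at 8, modulus 8.
The radius of convergence is the smallest modulus among the singular points: 8.
At the order-2 pole 8 set g(η) = (η - (8))^2*f(η) = 5*η/39 - 7/9.
Order-2 pole: residue = g'(a); g'(8) = 5/39, so the residue is 5/39.

Radius of convergence at 0: 8.
At 8: a pole of order 2; residue 5/39.


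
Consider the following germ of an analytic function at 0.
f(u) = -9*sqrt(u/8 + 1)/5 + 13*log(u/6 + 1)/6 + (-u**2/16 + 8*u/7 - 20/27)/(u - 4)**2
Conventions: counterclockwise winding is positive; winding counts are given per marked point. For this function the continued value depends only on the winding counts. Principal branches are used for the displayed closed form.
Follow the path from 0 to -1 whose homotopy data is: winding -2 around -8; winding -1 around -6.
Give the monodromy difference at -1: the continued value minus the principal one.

Continued minus principal equals -(13/3)*pi*i.

The rational part is single-valued and drops out of the difference; each branch term changes only by its own monodromy.
(-9/5)*sqrt(1 - u/(-8)): winding -2 is even, the square root returns to the same sheet, contribution 0.
(13/6)*log(1 - u/(-6)): each positive loop around -6 adds 2*pi*i to the log, so winding -1 contributes (13/6)*(-1)*2*pi*i = -(13/3)*pi*i.
Summing the contributions at u = -1 gives -(13/3)*pi*i.


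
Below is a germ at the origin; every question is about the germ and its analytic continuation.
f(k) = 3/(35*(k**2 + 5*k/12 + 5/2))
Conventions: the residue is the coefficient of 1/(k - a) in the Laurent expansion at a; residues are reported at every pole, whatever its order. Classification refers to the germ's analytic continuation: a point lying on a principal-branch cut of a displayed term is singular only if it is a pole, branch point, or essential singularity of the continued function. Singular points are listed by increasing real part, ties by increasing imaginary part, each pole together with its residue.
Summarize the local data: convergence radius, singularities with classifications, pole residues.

Denominator factor (k**2 + 5*k/12 + 5/2): discriminant -1415/144, complex-conjugate roots (-5/24) + ((1/24)*sqrt(1415))*i and (-5/24) - ((1/24)*sqrt(1415))*i; poles of order 1, moduli (1/2)*sqrt(10) and (1/2)*sqrt(10).
The radius of convergence is the smallest modulus among the singular points: (1/2)*sqrt(10).
The factor k**2 + 5*k/12 + 5/2 splits as (k - a)(k - a') with a = (-5/24) - ((1/24)*sqrt(1415))*i, a' = (-5/24) + ((1/24)*sqrt(1415))*i. At the order-1 pole a set g(k) = (k - a)*f(k) = [3/35] / (k - a').
Simple pole: residue = g(a) at a = (-5/24) - ((1/24)*sqrt(1415))*i, which is ((36/49525)*sqrt(1415))*i.
The factor k**2 + 5*k/12 + 5/2 splits as (k - a)(k - a') with a = (-5/24) + ((1/24)*sqrt(1415))*i, a' = (-5/24) - ((1/24)*sqrt(1415))*i. At the order-1 pole a set g(k) = (k - a)*f(k) = [3/35] / (k - a').
Simple pole: residue = g(a) at a = (-5/24) + ((1/24)*sqrt(1415))*i, which is -((36/49525)*sqrt(1415))*i.
List the singular points by increasing real part (a conjugate pair: the negative imaginary part first).

Radius of convergence at 0: (1/2)*sqrt(10).
At (-5/24) - ((1/24)*sqrt(1415))*i: a pole of order 1; residue ((36/49525)*sqrt(1415))*i.
At (-5/24) + ((1/24)*sqrt(1415))*i: a pole of order 1; residue -((36/49525)*sqrt(1415))*i.


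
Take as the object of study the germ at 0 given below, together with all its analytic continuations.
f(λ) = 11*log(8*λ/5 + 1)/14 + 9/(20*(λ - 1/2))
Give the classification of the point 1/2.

The point is a pole of order 1.

The denominator factor λ - 1/2 vanishes at 1/2 and appears to the power 1; the numerator there equals 9/20, nonzero, and no other factor vanishes.
The branch terms are analytic at this point.
Hence a pole whose order is the multiplicity, 1.


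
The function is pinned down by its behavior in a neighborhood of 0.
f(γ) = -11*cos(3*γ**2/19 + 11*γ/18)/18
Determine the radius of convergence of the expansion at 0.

The factor cos(3*γ**2/19 + 11*γ/18) is entire and contributes no finite singular point.
The polynomial part has no poles.
No finite singular points: the Taylor series at 0 converges everywhere.

The radius of convergence is infinite.


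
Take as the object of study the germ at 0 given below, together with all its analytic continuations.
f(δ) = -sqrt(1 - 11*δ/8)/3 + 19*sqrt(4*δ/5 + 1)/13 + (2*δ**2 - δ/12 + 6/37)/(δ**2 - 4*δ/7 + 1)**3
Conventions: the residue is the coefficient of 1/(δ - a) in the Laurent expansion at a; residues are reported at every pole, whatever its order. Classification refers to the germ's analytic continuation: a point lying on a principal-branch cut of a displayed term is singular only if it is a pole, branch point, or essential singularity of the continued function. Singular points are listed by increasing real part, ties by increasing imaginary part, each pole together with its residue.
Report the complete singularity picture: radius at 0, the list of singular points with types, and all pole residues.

Radius of convergence at 0: 8/11.
At -5/4: an algebraic (square-root) branch point.
At (2/7) - ((3/7)*sqrt(5))*i: a pole of order 3; residue ((3409763/35964000)*sqrt(5))*i.
At (2/7) + ((3/7)*sqrt(5))*i: a pole of order 3; residue -((3409763/35964000)*sqrt(5))*i.
At 8/11: an algebraic (square-root) branch point.


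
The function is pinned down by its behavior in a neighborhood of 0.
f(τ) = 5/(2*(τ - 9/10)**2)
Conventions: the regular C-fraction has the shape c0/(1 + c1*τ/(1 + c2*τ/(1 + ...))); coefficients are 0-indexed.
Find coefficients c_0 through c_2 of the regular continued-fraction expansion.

Taylor coefficients (expand at 0): a_0 = 250/81, a_1 = 5000/729, a_2 = 25000/2187.
c0 = a_0 = 250/81. Peel one level at a time: if S = 1 + c*τ/S' with S'(0) = 1, then c is the τ-coefficient of S and S' = c*τ/(S - 1).
S_1 = c0/f = 1 + (-20/9)*τ + (100/81)*τ^2 + ...; c1 = -20/9.
S_2 = c1*τ/(S_1 - 1) = 1 + (5/9)*τ + ...; c2 = 5/9.

The regular C-fraction coefficients are [250/81, -20/9, 5/9].


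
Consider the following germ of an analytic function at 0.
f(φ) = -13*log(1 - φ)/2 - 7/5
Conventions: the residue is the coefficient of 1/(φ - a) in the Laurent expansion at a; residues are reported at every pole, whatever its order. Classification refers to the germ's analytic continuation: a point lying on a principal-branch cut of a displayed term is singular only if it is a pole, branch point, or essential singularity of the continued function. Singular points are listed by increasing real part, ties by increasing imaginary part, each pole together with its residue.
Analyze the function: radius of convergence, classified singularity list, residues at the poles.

Radius of convergence at 0: 1.
At 1: a logarithmic branch point.

Branch term (-13/2)*log(1 - φ/(1)): its argument vanishes at φ = 1, a logarithmic branch point, modulus 1.
The radius of convergence is the smallest modulus among the singular points: 1.


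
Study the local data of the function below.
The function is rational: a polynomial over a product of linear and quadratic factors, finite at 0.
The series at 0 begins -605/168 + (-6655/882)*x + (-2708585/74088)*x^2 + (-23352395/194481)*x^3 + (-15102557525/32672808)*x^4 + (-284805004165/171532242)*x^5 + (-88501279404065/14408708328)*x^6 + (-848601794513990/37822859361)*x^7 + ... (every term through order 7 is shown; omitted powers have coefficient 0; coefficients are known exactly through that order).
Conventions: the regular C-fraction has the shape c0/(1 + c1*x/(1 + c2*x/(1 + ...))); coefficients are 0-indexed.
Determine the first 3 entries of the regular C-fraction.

Taylor coefficients (read off): a_0 = -605/168, a_1 = -6655/882, a_2 = -2708585/74088.
c0 = a_0 = -605/168. Peel one level at a time: if S = 1 + c*x/S' with S'(0) = 1, then c is the x-coefficient of S and S' = c*x/(S - 1).
S_1 = c0/f = 1 + (-44/21)*x + (-121/21)*x^2 + ...; c1 = -44/21.
S_2 = c1*x/(S_1 - 1) = 1 + (-11/4)*x + ...; c2 = -11/4.

The regular C-fraction coefficients are [-605/168, -44/21, -11/4].
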